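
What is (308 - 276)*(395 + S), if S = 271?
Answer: 21312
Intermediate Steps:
(308 - 276)*(395 + S) = (308 - 276)*(395 + 271) = 32*666 = 21312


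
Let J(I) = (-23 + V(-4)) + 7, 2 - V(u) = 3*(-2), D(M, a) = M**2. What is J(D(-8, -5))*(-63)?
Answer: 504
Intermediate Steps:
V(u) = 8 (V(u) = 2 - 3*(-2) = 2 - 1*(-6) = 2 + 6 = 8)
J(I) = -8 (J(I) = (-23 + 8) + 7 = -15 + 7 = -8)
J(D(-8, -5))*(-63) = -8*(-63) = 504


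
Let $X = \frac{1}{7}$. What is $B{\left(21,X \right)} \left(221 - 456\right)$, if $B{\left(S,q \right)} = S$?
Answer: $-4935$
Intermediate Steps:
$X = \frac{1}{7} \approx 0.14286$
$B{\left(21,X \right)} \left(221 - 456\right) = 21 \left(221 - 456\right) = 21 \left(-235\right) = -4935$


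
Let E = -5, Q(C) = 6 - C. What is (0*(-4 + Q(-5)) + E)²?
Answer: 25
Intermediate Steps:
(0*(-4 + Q(-5)) + E)² = (0*(-4 + (6 - 1*(-5))) - 5)² = (0*(-4 + (6 + 5)) - 5)² = (0*(-4 + 11) - 5)² = (0*7 - 5)² = (0 - 5)² = (-5)² = 25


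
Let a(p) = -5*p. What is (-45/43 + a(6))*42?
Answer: -56070/43 ≈ -1304.0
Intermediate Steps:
(-45/43 + a(6))*42 = (-45/43 - 5*6)*42 = (-45*1/43 - 30)*42 = (-45/43 - 30)*42 = -1335/43*42 = -56070/43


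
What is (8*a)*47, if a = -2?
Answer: -752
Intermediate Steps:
(8*a)*47 = (8*(-2))*47 = -16*47 = -752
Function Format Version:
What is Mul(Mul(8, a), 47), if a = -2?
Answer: -752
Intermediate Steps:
Mul(Mul(8, a), 47) = Mul(Mul(8, -2), 47) = Mul(-16, 47) = -752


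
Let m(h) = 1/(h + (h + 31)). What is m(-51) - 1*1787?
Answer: -126878/71 ≈ -1787.0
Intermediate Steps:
m(h) = 1/(31 + 2*h) (m(h) = 1/(h + (31 + h)) = 1/(31 + 2*h))
m(-51) - 1*1787 = 1/(31 + 2*(-51)) - 1*1787 = 1/(31 - 102) - 1787 = 1/(-71) - 1787 = -1/71 - 1787 = -126878/71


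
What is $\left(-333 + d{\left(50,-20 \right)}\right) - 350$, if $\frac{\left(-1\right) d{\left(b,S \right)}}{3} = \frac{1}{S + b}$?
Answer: $- \frac{6831}{10} \approx -683.1$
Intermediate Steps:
$d{\left(b,S \right)} = - \frac{3}{S + b}$
$\left(-333 + d{\left(50,-20 \right)}\right) - 350 = \left(-333 - \frac{3}{-20 + 50}\right) - 350 = \left(-333 - \frac{3}{30}\right) - 350 = \left(-333 - \frac{1}{10}\right) - 350 = - \frac{3331}{10} - 350 = - \frac{6831}{10}$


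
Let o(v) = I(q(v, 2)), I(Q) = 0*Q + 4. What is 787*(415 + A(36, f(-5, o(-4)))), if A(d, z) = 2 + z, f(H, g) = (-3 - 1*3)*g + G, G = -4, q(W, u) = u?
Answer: 306143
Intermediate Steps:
I(Q) = 4 (I(Q) = 0 + 4 = 4)
o(v) = 4
f(H, g) = -4 - 6*g (f(H, g) = (-3 - 1*3)*g - 4 = (-3 - 3)*g - 4 = -6*g - 4 = -4 - 6*g)
787*(415 + A(36, f(-5, o(-4)))) = 787*(415 + (2 + (-4 - 6*4))) = 787*(415 + (2 + (-4 - 24))) = 787*(415 + (2 - 28)) = 787*(415 - 26) = 787*389 = 306143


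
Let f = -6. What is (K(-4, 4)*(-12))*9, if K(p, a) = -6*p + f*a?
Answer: 0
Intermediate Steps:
K(p, a) = -6*a - 6*p (K(p, a) = -6*p - 6*a = -6*a - 6*p)
(K(-4, 4)*(-12))*9 = ((-6*4 - 6*(-4))*(-12))*9 = ((-24 + 24)*(-12))*9 = (0*(-12))*9 = 0*9 = 0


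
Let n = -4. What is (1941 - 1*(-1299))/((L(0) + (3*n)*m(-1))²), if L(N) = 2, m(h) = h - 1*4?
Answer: 810/961 ≈ 0.84287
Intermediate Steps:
m(h) = -4 + h (m(h) = h - 4 = -4 + h)
(1941 - 1*(-1299))/((L(0) + (3*n)*m(-1))²) = (1941 - 1*(-1299))/((2 + (3*(-4))*(-4 - 1))²) = (1941 + 1299)/((2 - 12*(-5))²) = 3240/((2 + 60)²) = 3240/(62²) = 3240/3844 = 3240*(1/3844) = 810/961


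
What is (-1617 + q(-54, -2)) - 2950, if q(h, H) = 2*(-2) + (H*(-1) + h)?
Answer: -4623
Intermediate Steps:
q(h, H) = -4 + h - H (q(h, H) = -4 + (-H + h) = -4 + (h - H) = -4 + h - H)
(-1617 + q(-54, -2)) - 2950 = (-1617 + (-4 - 54 - 1*(-2))) - 2950 = (-1617 + (-4 - 54 + 2)) - 2950 = (-1617 - 56) - 2950 = -1673 - 2950 = -4623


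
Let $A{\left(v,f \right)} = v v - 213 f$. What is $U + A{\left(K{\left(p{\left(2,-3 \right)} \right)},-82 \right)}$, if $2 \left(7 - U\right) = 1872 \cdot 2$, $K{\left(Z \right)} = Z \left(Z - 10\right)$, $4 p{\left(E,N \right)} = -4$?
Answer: $15722$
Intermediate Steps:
$p{\left(E,N \right)} = -1$ ($p{\left(E,N \right)} = \frac{1}{4} \left(-4\right) = -1$)
$K{\left(Z \right)} = Z \left(-10 + Z\right)$
$A{\left(v,f \right)} = v^{2} - 213 f$
$U = -1865$ ($U = 7 - \frac{1872 \cdot 2}{2} = 7 - 1872 = -1865$)
$U + A{\left(K{\left(p{\left(2,-3 \right)} \right)},-82 \right)} = -1865 + \left(\left(- (-10 - 1)\right)^{2} - -17466\right) = -1865 + \left(\left(\left(-1\right) \left(-11\right)\right)^{2} + 17466\right) = -1865 + \left(11^{2} + 17466\right) = -1865 + \left(121 + 17466\right) = -1865 + 17587 = 15722$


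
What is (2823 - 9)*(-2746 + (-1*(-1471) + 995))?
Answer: -787920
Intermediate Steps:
(2823 - 9)*(-2746 + (-1*(-1471) + 995)) = 2814*(-2746 + (1471 + 995)) = 2814*(-2746 + 2466) = 2814*(-280) = -787920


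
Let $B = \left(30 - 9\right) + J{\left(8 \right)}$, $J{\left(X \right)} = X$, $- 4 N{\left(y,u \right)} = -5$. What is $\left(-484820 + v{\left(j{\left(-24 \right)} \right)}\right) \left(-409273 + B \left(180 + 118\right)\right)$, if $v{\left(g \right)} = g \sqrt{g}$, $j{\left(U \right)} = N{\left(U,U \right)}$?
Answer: $194233921420 - \frac{2003155 \sqrt{5}}{8} \approx 1.9423 \cdot 10^{11}$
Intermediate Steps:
$N{\left(y,u \right)} = \frac{5}{4}$ ($N{\left(y,u \right)} = \left(- \frac{1}{4}\right) \left(-5\right) = \frac{5}{4}$)
$j{\left(U \right)} = \frac{5}{4}$
$B = 29$ ($B = \left(30 - 9\right) + 8 = 21 + 8 = 29$)
$v{\left(g \right)} = g^{\frac{3}{2}}$
$\left(-484820 + v{\left(j{\left(-24 \right)} \right)}\right) \left(-409273 + B \left(180 + 118\right)\right) = \left(-484820 + \left(\frac{5}{4}\right)^{\frac{3}{2}}\right) \left(-409273 + 29 \left(180 + 118\right)\right) = \left(-484820 + \frac{5 \sqrt{5}}{8}\right) \left(-409273 + 29 \cdot 298\right) = \left(-484820 + \frac{5 \sqrt{5}}{8}\right) \left(-409273 + 8642\right) = \left(-484820 + \frac{5 \sqrt{5}}{8}\right) \left(-400631\right) = 194233921420 - \frac{2003155 \sqrt{5}}{8}$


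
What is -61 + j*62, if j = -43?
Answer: -2727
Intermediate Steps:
-61 + j*62 = -61 - 43*62 = -61 - 2666 = -2727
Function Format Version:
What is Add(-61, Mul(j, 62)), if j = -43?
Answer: -2727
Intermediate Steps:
Add(-61, Mul(j, 62)) = Add(-61, Mul(-43, 62)) = Add(-61, -2666) = -2727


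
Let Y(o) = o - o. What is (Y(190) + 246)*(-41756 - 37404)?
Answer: -19473360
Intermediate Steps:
Y(o) = 0
(Y(190) + 246)*(-41756 - 37404) = (0 + 246)*(-41756 - 37404) = 246*(-79160) = -19473360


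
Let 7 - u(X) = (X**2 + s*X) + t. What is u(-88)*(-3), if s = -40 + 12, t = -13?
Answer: 30564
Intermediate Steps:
s = -28
u(X) = 20 - X**2 + 28*X (u(X) = 7 - ((X**2 - 28*X) - 13) = 7 - (-13 + X**2 - 28*X) = 7 + (13 - X**2 + 28*X) = 20 - X**2 + 28*X)
u(-88)*(-3) = (20 - 1*(-88)**2 + 28*(-88))*(-3) = (20 - 1*7744 - 2464)*(-3) = (20 - 7744 - 2464)*(-3) = -10188*(-3) = 30564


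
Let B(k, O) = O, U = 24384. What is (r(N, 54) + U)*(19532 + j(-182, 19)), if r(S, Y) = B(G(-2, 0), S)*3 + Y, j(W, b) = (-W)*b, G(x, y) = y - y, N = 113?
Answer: 569623230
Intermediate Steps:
G(x, y) = 0
j(W, b) = -W*b
r(S, Y) = Y + 3*S (r(S, Y) = S*3 + Y = 3*S + Y = Y + 3*S)
(r(N, 54) + U)*(19532 + j(-182, 19)) = ((54 + 3*113) + 24384)*(19532 - 1*(-182)*19) = ((54 + 339) + 24384)*(19532 + 3458) = (393 + 24384)*22990 = 24777*22990 = 569623230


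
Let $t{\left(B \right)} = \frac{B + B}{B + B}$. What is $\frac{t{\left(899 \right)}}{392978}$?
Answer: $\frac{1}{392978} \approx 2.5447 \cdot 10^{-6}$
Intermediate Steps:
$t{\left(B \right)} = 1$ ($t{\left(B \right)} = \frac{2 B}{2 B} = 2 B \frac{1}{2 B} = 1$)
$\frac{t{\left(899 \right)}}{392978} = 1 \cdot \frac{1}{392978} = \frac{1}{392978}$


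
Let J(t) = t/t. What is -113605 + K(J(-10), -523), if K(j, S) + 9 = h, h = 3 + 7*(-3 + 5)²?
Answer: -113583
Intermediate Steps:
J(t) = 1
h = 31 (h = 3 + 7*2² = 3 + 7*4 = 3 + 28 = 31)
K(j, S) = 22 (K(j, S) = -9 + 31 = 22)
-113605 + K(J(-10), -523) = -113605 + 22 = -113583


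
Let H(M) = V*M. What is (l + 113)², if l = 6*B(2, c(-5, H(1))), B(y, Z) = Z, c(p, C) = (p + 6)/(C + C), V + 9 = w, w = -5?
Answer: 2493241/196 ≈ 12721.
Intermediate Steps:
V = -14 (V = -9 - 5 = -14)
H(M) = -14*M
c(p, C) = (6 + p)/(2*C) (c(p, C) = (6 + p)/((2*C)) = (6 + p)*(1/(2*C)) = (6 + p)/(2*C))
l = -3/14 (l = 6*((6 - 5)/(2*((-14*1)))) = 6*((½)*1/(-14)) = 6*((½)*(-1/14)*1) = 6*(-1/28) = -3/14 ≈ -0.21429)
(l + 113)² = (-3/14 + 113)² = (1579/14)² = 2493241/196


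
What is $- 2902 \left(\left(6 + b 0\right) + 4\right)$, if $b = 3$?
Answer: $-29020$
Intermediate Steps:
$- 2902 \left(\left(6 + b 0\right) + 4\right) = - 2902 \left(\left(6 + 3 \cdot 0\right) + 4\right) = - 2902 \left(\left(6 + 0\right) + 4\right) = - 2902 \left(6 + 4\right) = \left(-2902\right) 10 = -29020$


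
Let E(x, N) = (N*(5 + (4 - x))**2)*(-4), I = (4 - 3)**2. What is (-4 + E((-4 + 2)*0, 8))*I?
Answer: -2596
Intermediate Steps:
I = 1 (I = 1**2 = 1)
E(x, N) = -4*N*(9 - x)**2 (E(x, N) = (N*(9 - x)**2)*(-4) = -4*N*(9 - x)**2)
(-4 + E((-4 + 2)*0, 8))*I = (-4 - 4*8*(-9 + (-4 + 2)*0)**2)*1 = (-4 - 4*8*(-9 - 2*0)**2)*1 = (-4 - 4*8*(-9 + 0)**2)*1 = (-4 - 4*8*(-9)**2)*1 = (-4 - 4*8*81)*1 = (-4 - 2592)*1 = -2596*1 = -2596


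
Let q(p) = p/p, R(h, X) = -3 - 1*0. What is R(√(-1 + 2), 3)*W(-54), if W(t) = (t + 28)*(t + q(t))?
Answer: -4134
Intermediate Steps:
R(h, X) = -3 (R(h, X) = -3 + 0 = -3)
q(p) = 1
W(t) = (1 + t)*(28 + t) (W(t) = (t + 28)*(t + 1) = (28 + t)*(1 + t) = (1 + t)*(28 + t))
R(√(-1 + 2), 3)*W(-54) = -3*(28 + (-54)² + 29*(-54)) = -3*(28 + 2916 - 1566) = -3*1378 = -4134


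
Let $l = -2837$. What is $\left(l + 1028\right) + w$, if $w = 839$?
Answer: $-970$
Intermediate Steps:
$\left(l + 1028\right) + w = \left(-2837 + 1028\right) + 839 = -1809 + 839 = -970$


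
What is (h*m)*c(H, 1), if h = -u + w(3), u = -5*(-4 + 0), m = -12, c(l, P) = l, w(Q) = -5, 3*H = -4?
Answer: -400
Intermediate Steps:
H = -4/3 (H = (⅓)*(-4) = -4/3 ≈ -1.3333)
u = 20 (u = -5*(-4) = 20)
h = -25 (h = -1*20 - 5 = -20 - 5 = -25)
(h*m)*c(H, 1) = -25*(-12)*(-4/3) = 300*(-4/3) = -400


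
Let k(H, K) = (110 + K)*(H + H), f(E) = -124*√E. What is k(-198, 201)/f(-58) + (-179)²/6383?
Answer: 32041/6383 - 30789*I*√58/1798 ≈ 5.0197 - 130.41*I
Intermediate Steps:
k(H, K) = 2*H*(110 + K) (k(H, K) = (110 + K)*(2*H) = 2*H*(110 + K))
k(-198, 201)/f(-58) + (-179)²/6383 = (2*(-198)*(110 + 201))/((-124*I*√58)) + (-179)²/6383 = (2*(-198)*311)/((-124*I*√58)) + 32041*(1/6383) = -123156*I*√58/7192 + 32041/6383 = -30789*I*√58/1798 + 32041/6383 = 32041/6383 - 30789*I*√58/1798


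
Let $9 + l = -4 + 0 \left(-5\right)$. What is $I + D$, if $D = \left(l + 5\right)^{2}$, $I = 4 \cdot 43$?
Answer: $236$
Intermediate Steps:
$l = -13$ ($l = -9 + \left(-4 + 0 \left(-5\right)\right) = -9 + \left(-4 + 0\right) = -9 - 4 = -13$)
$I = 172$
$D = 64$ ($D = \left(-13 + 5\right)^{2} = \left(-8\right)^{2} = 64$)
$I + D = 172 + 64 = 236$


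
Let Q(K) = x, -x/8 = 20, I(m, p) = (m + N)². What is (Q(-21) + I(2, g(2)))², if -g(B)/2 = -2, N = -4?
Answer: 24336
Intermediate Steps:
g(B) = 4 (g(B) = -2*(-2) = 4)
I(m, p) = (-4 + m)² (I(m, p) = (m - 4)² = (-4 + m)²)
x = -160 (x = -8*20 = -160)
Q(K) = -160
(Q(-21) + I(2, g(2)))² = (-160 + (-4 + 2)²)² = (-160 + (-2)²)² = (-160 + 4)² = (-156)² = 24336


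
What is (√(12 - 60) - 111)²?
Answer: 12273 - 888*I*√3 ≈ 12273.0 - 1538.1*I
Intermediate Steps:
(√(12 - 60) - 111)² = (√(-48) - 111)² = (4*I*√3 - 111)² = (-111 + 4*I*√3)²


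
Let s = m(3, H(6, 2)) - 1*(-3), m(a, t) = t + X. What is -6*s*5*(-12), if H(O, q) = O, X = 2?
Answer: 3960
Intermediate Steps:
m(a, t) = 2 + t (m(a, t) = t + 2 = 2 + t)
s = 11 (s = (2 + 6) - 1*(-3) = 8 + 3 = 11)
-6*s*5*(-12) = -66*5*(-12) = -6*55*(-12) = -330*(-12) = 3960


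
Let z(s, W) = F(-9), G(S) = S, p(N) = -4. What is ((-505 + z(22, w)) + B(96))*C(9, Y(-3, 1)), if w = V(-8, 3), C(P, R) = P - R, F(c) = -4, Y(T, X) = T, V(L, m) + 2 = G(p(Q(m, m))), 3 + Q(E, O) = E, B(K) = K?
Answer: -4956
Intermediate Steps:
Q(E, O) = -3 + E
V(L, m) = -6 (V(L, m) = -2 - 4 = -6)
w = -6
z(s, W) = -4
((-505 + z(22, w)) + B(96))*C(9, Y(-3, 1)) = ((-505 - 4) + 96)*(9 - 1*(-3)) = (-509 + 96)*(9 + 3) = -413*12 = -4956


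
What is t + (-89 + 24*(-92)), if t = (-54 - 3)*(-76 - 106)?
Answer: 8077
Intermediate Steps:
t = 10374 (t = -57*(-182) = 10374)
t + (-89 + 24*(-92)) = 10374 + (-89 + 24*(-92)) = 10374 + (-89 - 2208) = 10374 - 2297 = 8077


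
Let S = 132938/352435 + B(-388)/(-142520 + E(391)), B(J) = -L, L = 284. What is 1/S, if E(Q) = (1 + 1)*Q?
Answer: 24976716015/9471228892 ≈ 2.6371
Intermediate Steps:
E(Q) = 2*Q
B(J) = -284 (B(J) = -1*284 = -284)
S = 9471228892/24976716015 (S = 132938/352435 - 284/(-142520 + 2*391) = 132938*(1/352435) - 284/(-142520 + 782) = 132938/352435 - 284/(-141738) = 132938/352435 - 284*(-1/141738) = 132938/352435 + 142/70869 = 9471228892/24976716015 ≈ 0.37920)
1/S = 1/(9471228892/24976716015) = 24976716015/9471228892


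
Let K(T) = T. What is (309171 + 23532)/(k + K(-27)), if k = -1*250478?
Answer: -332703/250505 ≈ -1.3281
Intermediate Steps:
k = -250478
(309171 + 23532)/(k + K(-27)) = (309171 + 23532)/(-250478 - 27) = 332703/(-250505) = 332703*(-1/250505) = -332703/250505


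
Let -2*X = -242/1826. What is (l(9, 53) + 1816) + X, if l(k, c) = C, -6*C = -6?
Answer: 301633/166 ≈ 1817.1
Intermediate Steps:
X = 11/166 (X = -(-121)/1826 = -½*(-11/83) = 11/166 ≈ 0.066265)
C = 1 (C = -⅙*(-6) = 1)
l(k, c) = 1
(l(9, 53) + 1816) + X = (1 + 1816) + 11/166 = 1817 + 11/166 = 301633/166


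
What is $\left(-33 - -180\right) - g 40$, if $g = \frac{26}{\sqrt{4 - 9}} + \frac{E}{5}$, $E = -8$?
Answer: $211 + 208 i \sqrt{5} \approx 211.0 + 465.1 i$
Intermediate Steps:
$g = - \frac{8}{5} - \frac{26 i \sqrt{5}}{5}$ ($g = \frac{26}{\sqrt{4 - 9}} - \frac{8}{5} = \frac{26}{\sqrt{-5}} - \frac{8}{5} = \frac{26}{i \sqrt{5}} - \frac{8}{5} = 26 \left(- \frac{i \sqrt{5}}{5}\right) - \frac{8}{5} = - \frac{26 i \sqrt{5}}{5} - \frac{8}{5} = - \frac{8}{5} - \frac{26 i \sqrt{5}}{5} \approx -1.6 - 11.628 i$)
$\left(-33 - -180\right) - g 40 = \left(-33 - -180\right) - \left(- \frac{8}{5} - \frac{26 i \sqrt{5}}{5}\right) 40 = \left(-33 + 180\right) - \left(-64 - 208 i \sqrt{5}\right) = 147 + \left(64 + 208 i \sqrt{5}\right) = 211 + 208 i \sqrt{5}$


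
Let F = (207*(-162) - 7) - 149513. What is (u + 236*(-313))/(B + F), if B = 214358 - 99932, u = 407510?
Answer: -55607/11438 ≈ -4.8616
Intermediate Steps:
F = -183054 (F = (-33534 - 7) - 149513 = -33541 - 149513 = -183054)
B = 114426
(u + 236*(-313))/(B + F) = (407510 + 236*(-313))/(114426 - 183054) = (407510 - 73868)/(-68628) = 333642*(-1/68628) = -55607/11438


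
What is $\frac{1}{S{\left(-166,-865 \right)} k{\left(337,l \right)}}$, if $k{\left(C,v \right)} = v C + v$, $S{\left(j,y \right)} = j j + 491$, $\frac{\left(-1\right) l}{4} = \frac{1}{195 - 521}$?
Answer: $\frac{163}{18959772} \approx 8.5972 \cdot 10^{-6}$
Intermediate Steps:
$l = \frac{2}{163}$ ($l = - \frac{4}{195 - 521} = - \frac{4}{-326} = \left(-4\right) \left(- \frac{1}{326}\right) = \frac{2}{163} \approx 0.01227$)
$S{\left(j,y \right)} = 491 + j^{2}$ ($S{\left(j,y \right)} = j^{2} + 491 = 491 + j^{2}$)
$k{\left(C,v \right)} = v + C v$ ($k{\left(C,v \right)} = C v + v = v + C v$)
$\frac{1}{S{\left(-166,-865 \right)} k{\left(337,l \right)}} = \frac{1}{\left(491 + \left(-166\right)^{2}\right) \frac{2 \left(1 + 337\right)}{163}} = \frac{1}{\left(491 + 27556\right) \frac{2}{163} \cdot 338} = \frac{1}{28047 \cdot \frac{676}{163}} = \frac{1}{28047} \cdot \frac{163}{676} = \frac{163}{18959772}$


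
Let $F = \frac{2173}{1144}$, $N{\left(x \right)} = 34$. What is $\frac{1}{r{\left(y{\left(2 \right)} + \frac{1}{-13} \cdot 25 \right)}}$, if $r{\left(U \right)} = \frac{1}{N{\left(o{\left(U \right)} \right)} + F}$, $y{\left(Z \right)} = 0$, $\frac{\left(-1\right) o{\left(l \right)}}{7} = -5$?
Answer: $\frac{41069}{1144} \approx 35.899$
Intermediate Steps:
$o{\left(l \right)} = 35$ ($o{\left(l \right)} = \left(-7\right) \left(-5\right) = 35$)
$F = \frac{2173}{1144}$ ($F = 2173 \cdot \frac{1}{1144} = \frac{2173}{1144} \approx 1.8995$)
$r{\left(U \right)} = \frac{1144}{41069}$ ($r{\left(U \right)} = \frac{1}{34 + \frac{2173}{1144}} = \frac{1}{\frac{41069}{1144}} = \frac{1144}{41069}$)
$\frac{1}{r{\left(y{\left(2 \right)} + \frac{1}{-13} \cdot 25 \right)}} = \frac{1}{\frac{1144}{41069}} = \frac{41069}{1144}$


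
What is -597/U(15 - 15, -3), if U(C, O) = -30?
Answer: 199/10 ≈ 19.900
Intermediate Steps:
-597/U(15 - 15, -3) = -597/(-30) = -597*(-1/30) = 199/10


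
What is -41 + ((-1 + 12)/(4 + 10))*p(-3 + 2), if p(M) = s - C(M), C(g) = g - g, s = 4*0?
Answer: -41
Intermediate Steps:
s = 0
C(g) = 0
p(M) = 0 (p(M) = 0 - 1*0 = 0 + 0 = 0)
-41 + ((-1 + 12)/(4 + 10))*p(-3 + 2) = -41 + ((-1 + 12)/(4 + 10))*0 = -41 + (11/14)*0 = -41 + 0 = -41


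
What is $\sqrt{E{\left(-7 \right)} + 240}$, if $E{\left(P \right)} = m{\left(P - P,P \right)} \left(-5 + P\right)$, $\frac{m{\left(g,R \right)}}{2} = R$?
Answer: $2 \sqrt{102} \approx 20.199$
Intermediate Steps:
$m{\left(g,R \right)} = 2 R$
$E{\left(P \right)} = 2 P \left(-5 + P\right)$
$\sqrt{E{\left(-7 \right)} + 240} = \sqrt{2 \left(-7\right) \left(-5 - 7\right) + 240} = \sqrt{2 \left(-7\right) \left(-12\right) + 240} = \sqrt{168 + 240} = \sqrt{408} = 2 \sqrt{102}$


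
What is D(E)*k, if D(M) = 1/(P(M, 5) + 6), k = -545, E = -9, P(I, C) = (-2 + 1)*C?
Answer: -545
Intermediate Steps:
P(I, C) = -C
D(M) = 1 (D(M) = 1/(-1*5 + 6) = 1/(-5 + 6) = 1/1 = 1)
D(E)*k = 1*(-545) = -545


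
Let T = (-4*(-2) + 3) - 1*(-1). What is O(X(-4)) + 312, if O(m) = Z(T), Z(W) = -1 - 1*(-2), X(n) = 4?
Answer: 313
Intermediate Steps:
T = 12 (T = (8 + 3) + 1 = 11 + 1 = 12)
Z(W) = 1 (Z(W) = -1 + 2 = 1)
O(m) = 1
O(X(-4)) + 312 = 1 + 312 = 313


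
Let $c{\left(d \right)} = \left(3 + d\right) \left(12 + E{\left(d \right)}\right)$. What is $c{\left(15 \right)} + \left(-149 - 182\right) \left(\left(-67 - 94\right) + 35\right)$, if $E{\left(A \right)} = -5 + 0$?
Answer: $41832$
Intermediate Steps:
$E{\left(A \right)} = -5$
$c{\left(d \right)} = 21 + 7 d$ ($c{\left(d \right)} = \left(3 + d\right) \left(12 - 5\right) = \left(3 + d\right) 7 = 21 + 7 d$)
$c{\left(15 \right)} + \left(-149 - 182\right) \left(\left(-67 - 94\right) + 35\right) = \left(21 + 7 \cdot 15\right) + \left(-149 - 182\right) \left(\left(-67 - 94\right) + 35\right) = \left(21 + 105\right) - 331 \left(-161 + 35\right) = 126 - -41706 = 126 + 41706 = 41832$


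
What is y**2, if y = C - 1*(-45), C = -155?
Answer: 12100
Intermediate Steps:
y = -110 (y = -155 - 1*(-45) = -155 + 45 = -110)
y**2 = (-110)**2 = 12100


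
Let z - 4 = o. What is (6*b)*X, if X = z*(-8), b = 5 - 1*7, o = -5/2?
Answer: 144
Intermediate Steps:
o = -5/2 (o = -5*½ = -5/2 ≈ -2.5000)
z = 3/2 (z = 4 - 5/2 = 3/2 ≈ 1.5000)
b = -2 (b = 5 - 7 = -2)
X = -12 (X = (3/2)*(-8) = -12)
(6*b)*X = (6*(-2))*(-12) = -12*(-12) = 144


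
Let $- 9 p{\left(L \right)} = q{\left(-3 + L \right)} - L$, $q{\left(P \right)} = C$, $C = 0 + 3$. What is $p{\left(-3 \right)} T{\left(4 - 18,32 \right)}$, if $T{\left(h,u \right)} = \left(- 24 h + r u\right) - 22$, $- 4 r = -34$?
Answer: $- \frac{1172}{3} \approx -390.67$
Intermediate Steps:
$r = \frac{17}{2}$ ($r = \left(- \frac{1}{4}\right) \left(-34\right) = \frac{17}{2} \approx 8.5$)
$C = 3$
$T{\left(h,u \right)} = -22 - 24 h + \frac{17 u}{2}$ ($T{\left(h,u \right)} = \left(- 24 h + \frac{17 u}{2}\right) - 22 = -22 - 24 h + \frac{17 u}{2}$)
$q{\left(P \right)} = 3$
$p{\left(L \right)} = - \frac{1}{3} + \frac{L}{9}$ ($p{\left(L \right)} = - \frac{3 - L}{9} = - \frac{1}{3} + \frac{L}{9}$)
$p{\left(-3 \right)} T{\left(4 - 18,32 \right)} = \left(- \frac{1}{3} + \frac{1}{9} \left(-3\right)\right) \left(-22 - 24 \left(4 - 18\right) + \frac{17}{2} \cdot 32\right) = \left(- \frac{1}{3} - \frac{1}{3}\right) \left(-22 - -336 + 272\right) = - \frac{2 \left(-22 + 336 + 272\right)}{3} = \left(- \frac{2}{3}\right) 586 = - \frac{1172}{3}$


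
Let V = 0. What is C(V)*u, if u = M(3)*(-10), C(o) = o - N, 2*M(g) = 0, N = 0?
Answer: 0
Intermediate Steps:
M(g) = 0 (M(g) = (½)*0 = 0)
C(o) = o (C(o) = o - 1*0 = o + 0 = o)
u = 0 (u = 0*(-10) = 0)
C(V)*u = 0*0 = 0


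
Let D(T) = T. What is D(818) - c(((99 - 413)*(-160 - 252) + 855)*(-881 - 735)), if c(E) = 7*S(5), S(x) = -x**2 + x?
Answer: 958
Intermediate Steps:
S(x) = x - x**2
c(E) = -140 (c(E) = 7*(5*(1 - 1*5)) = 7*(5*(1 - 5)) = 7*(5*(-4)) = 7*(-20) = -140)
D(818) - c(((99 - 413)*(-160 - 252) + 855)*(-881 - 735)) = 818 - 1*(-140) = 818 + 140 = 958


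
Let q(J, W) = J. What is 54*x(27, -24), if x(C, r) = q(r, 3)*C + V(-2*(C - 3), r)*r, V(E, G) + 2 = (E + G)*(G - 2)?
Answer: -2458512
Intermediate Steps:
V(E, G) = -2 + (-2 + G)*(E + G) (V(E, G) = -2 + (E + G)*(G - 2) = -2 + (E + G)*(-2 + G) = -2 + (-2 + G)*(E + G))
x(C, r) = C*r + r*(-14 + r² - 2*r + 4*C + r*(6 - 2*C)) (x(C, r) = r*C + (-2 + r² - (-4)*(C - 3) - 2*r + (-2*(C - 3))*r)*r = C*r + (-2 + r² - (-4)*(-3 + C) - 2*r + (-2*(-3 + C))*r)*r = C*r + (-2 + r² - 2*(6 - 2*C) - 2*r + (6 - 2*C)*r)*r = C*r + (-2 + r² + (-12 + 4*C) - 2*r + r*(6 - 2*C))*r = C*r + (-14 + r² - 2*r + 4*C + r*(6 - 2*C))*r = C*r + r*(-14 + r² - 2*r + 4*C + r*(6 - 2*C)))
54*x(27, -24) = 54*(-24*(-14 + (-24)² + 4*(-24) + 5*27 - 2*27*(-24))) = 54*(-24*(-14 + 576 - 96 + 135 + 1296)) = 54*(-24*1897) = 54*(-45528) = -2458512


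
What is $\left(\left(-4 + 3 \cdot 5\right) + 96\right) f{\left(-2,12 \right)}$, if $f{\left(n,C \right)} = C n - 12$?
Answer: $-3852$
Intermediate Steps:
$f{\left(n,C \right)} = -12 + C n$
$\left(\left(-4 + 3 \cdot 5\right) + 96\right) f{\left(-2,12 \right)} = \left(\left(-4 + 3 \cdot 5\right) + 96\right) \left(-12 + 12 \left(-2\right)\right) = \left(\left(-4 + 15\right) + 96\right) \left(-12 - 24\right) = \left(11 + 96\right) \left(-36\right) = 107 \left(-36\right) = -3852$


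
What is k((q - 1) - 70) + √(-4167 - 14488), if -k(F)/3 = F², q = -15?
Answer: -22188 + I*√18655 ≈ -22188.0 + 136.58*I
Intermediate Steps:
k(F) = -3*F²
k((q - 1) - 70) + √(-4167 - 14488) = -3*((-15 - 1) - 70)² + √(-4167 - 14488) = -3*(-16 - 70)² + √(-18655) = -3*(-86)² + I*√18655 = -3*7396 + I*√18655 = -22188 + I*√18655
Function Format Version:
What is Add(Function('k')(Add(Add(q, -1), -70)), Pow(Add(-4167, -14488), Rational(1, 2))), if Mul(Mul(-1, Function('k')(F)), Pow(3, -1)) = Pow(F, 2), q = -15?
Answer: Add(-22188, Mul(I, Pow(18655, Rational(1, 2)))) ≈ Add(-22188., Mul(136.58, I))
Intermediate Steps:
Function('k')(F) = Mul(-3, Pow(F, 2))
Add(Function('k')(Add(Add(q, -1), -70)), Pow(Add(-4167, -14488), Rational(1, 2))) = Add(Mul(-3, Pow(Add(Add(-15, -1), -70), 2)), Pow(Add(-4167, -14488), Rational(1, 2))) = Add(Mul(-3, Pow(Add(-16, -70), 2)), Pow(-18655, Rational(1, 2))) = Add(Mul(-3, Pow(-86, 2)), Mul(I, Pow(18655, Rational(1, 2)))) = Add(Mul(-3, 7396), Mul(I, Pow(18655, Rational(1, 2)))) = Add(-22188, Mul(I, Pow(18655, Rational(1, 2))))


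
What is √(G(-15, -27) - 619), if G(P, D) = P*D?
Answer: I*√214 ≈ 14.629*I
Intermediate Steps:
G(P, D) = D*P
√(G(-15, -27) - 619) = √(-27*(-15) - 619) = √(405 - 619) = √(-214) = I*√214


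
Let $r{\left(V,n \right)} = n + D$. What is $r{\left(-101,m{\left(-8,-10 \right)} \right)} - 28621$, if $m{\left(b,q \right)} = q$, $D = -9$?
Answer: $-28640$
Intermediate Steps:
$r{\left(V,n \right)} = -9 + n$ ($r{\left(V,n \right)} = n - 9 = -9 + n$)
$r{\left(-101,m{\left(-8,-10 \right)} \right)} - 28621 = \left(-9 - 10\right) - 28621 = -19 - 28621 = -28640$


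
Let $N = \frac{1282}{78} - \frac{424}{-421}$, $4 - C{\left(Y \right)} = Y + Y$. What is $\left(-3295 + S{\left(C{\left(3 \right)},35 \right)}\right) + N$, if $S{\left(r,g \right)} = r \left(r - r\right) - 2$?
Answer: $- \frac{53847046}{16419} \approx -3279.6$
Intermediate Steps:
$C{\left(Y \right)} = 4 - 2 Y$ ($C{\left(Y \right)} = 4 - \left(Y + Y\right) = 4 - 2 Y$)
$S{\left(r,g \right)} = -2$ ($S{\left(r,g \right)} = r 0 - 2 = 0 - 2 = -2$)
$N = \frac{286397}{16419}$ ($N = 1282 \cdot \frac{1}{78} - - \frac{424}{421} = \frac{641}{39} + \frac{424}{421} = \frac{286397}{16419} \approx 17.443$)
$\left(-3295 + S{\left(C{\left(3 \right)},35 \right)}\right) + N = \left(-3295 - 2\right) + \frac{286397}{16419} = -3297 + \frac{286397}{16419} = - \frac{53847046}{16419}$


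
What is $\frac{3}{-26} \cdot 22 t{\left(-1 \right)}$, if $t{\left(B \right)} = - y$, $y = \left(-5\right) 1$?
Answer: $- \frac{165}{13} \approx -12.692$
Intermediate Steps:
$y = -5$
$t{\left(B \right)} = 5$ ($t{\left(B \right)} = \left(-1\right) \left(-5\right) = 5$)
$\frac{3}{-26} \cdot 22 t{\left(-1 \right)} = \frac{3}{-26} \cdot 22 \cdot 5 = 3 \left(- \frac{1}{26}\right) 22 \cdot 5 = \left(- \frac{3}{26}\right) 22 \cdot 5 = \left(- \frac{33}{13}\right) 5 = - \frac{165}{13}$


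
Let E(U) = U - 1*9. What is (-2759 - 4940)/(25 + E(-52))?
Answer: 7699/36 ≈ 213.86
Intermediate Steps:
E(U) = -9 + U (E(U) = U - 9 = -9 + U)
(-2759 - 4940)/(25 + E(-52)) = (-2759 - 4940)/(25 + (-9 - 52)) = -7699/(25 - 61) = -7699/(-36) = -7699*(-1/36) = 7699/36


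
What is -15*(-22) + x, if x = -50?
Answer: 280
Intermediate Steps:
-15*(-22) + x = -15*(-22) - 50 = 330 - 50 = 280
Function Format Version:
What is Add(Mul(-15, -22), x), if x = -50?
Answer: 280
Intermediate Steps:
Add(Mul(-15, -22), x) = Add(Mul(-15, -22), -50) = Add(330, -50) = 280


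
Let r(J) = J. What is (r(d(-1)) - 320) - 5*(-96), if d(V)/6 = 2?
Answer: 172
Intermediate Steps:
d(V) = 12 (d(V) = 6*2 = 12)
(r(d(-1)) - 320) - 5*(-96) = (12 - 320) - 5*(-96) = -308 + 480 = 172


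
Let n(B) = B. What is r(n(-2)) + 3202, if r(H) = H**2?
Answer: 3206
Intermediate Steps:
r(n(-2)) + 3202 = (-2)**2 + 3202 = 4 + 3202 = 3206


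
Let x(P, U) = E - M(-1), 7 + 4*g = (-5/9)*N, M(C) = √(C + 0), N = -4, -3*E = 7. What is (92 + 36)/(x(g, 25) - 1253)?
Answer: -1446144/14182765 + 1152*I/14182765 ≈ -0.10196 + 8.1225e-5*I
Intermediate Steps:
E = -7/3 (E = -⅓*7 = -7/3 ≈ -2.3333)
M(C) = √C
g = -43/36 (g = -7/4 + (-5/9*(-4))/4 = -7/4 + (¼)*(20/9) = -7/4 + 5/9 = -43/36 ≈ -1.1944)
x(P, U) = -7/3 - I (x(P, U) = -7/3 - √(-1) = -7/3 - I)
(92 + 36)/(x(g, 25) - 1253) = (92 + 36)/((-7/3 - I) - 1253) = 128/(-3766/3 - I) = (9*(-3766/3 + I)/14182765)*128 = 1152*(-3766/3 + I)/14182765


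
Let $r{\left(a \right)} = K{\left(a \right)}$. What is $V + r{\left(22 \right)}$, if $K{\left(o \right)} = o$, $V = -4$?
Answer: $18$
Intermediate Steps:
$r{\left(a \right)} = a$
$V + r{\left(22 \right)} = -4 + 22 = 18$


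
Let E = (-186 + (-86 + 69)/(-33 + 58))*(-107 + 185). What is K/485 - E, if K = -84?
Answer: 35310102/2425 ≈ 14561.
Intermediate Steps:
E = -364026/25 (E = (-186 - 17/25)*78 = -4667/25*78 = -364026/25 ≈ -14561.)
K/485 - E = -84/485 - 1*(-364026/25) = -84*1/485 + 364026/25 = -84/485 + 364026/25 = 35310102/2425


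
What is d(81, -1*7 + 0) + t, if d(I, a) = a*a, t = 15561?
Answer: 15610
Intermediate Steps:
d(I, a) = a²
d(81, -1*7 + 0) + t = (-1*7 + 0)² + 15561 = (-7 + 0)² + 15561 = (-7)² + 15561 = 49 + 15561 = 15610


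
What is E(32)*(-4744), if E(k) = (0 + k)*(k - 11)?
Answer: -3187968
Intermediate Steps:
E(k) = k*(-11 + k)
E(32)*(-4744) = (32*(-11 + 32))*(-4744) = (32*21)*(-4744) = 672*(-4744) = -3187968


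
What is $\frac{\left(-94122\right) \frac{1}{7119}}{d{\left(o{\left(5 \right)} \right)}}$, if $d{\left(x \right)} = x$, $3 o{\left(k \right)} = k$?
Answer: $- \frac{4482}{565} \approx -7.9327$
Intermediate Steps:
$o{\left(k \right)} = \frac{k}{3}$
$\frac{\left(-94122\right) \frac{1}{7119}}{d{\left(o{\left(5 \right)} \right)}} = \frac{\left(-94122\right) \frac{1}{7119}}{\frac{1}{3} \cdot 5} = \frac{\left(-94122\right) \frac{1}{7119}}{\frac{5}{3}} = \left(- \frac{1494}{113}\right) \frac{3}{5} = - \frac{4482}{565}$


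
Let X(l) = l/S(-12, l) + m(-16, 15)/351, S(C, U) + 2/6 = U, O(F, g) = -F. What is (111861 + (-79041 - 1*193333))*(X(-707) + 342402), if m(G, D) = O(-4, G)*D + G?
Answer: -40935530917365179/744822 ≈ -5.4960e+10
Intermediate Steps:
S(C, U) = -⅓ + U
m(G, D) = G + 4*D (m(G, D) = (-1*(-4))*D + G = 4*D + G = G + 4*D)
X(l) = 44/351 + l/(-⅓ + l) (X(l) = l/(-⅓ + l) + (-16 + 4*15)/351 = l/(-⅓ + l) + (-16 + 60)*(1/351) = l/(-⅓ + l) + 44*(1/351) = l/(-⅓ + l) + 44/351 = 44/351 + l/(-⅓ + l))
(111861 + (-79041 - 1*193333))*(X(-707) + 342402) = (111861 + (-79041 - 1*193333))*((-44 + 1185*(-707))/(351*(-1 + 3*(-707))) + 342402) = (111861 + (-79041 - 193333))*((-44 - 837795)/(351*(-1 - 2121)) + 342402) = (111861 - 272374)*((1/351)*(-837839)/(-2122) + 342402) = -160513*((1/351)*(-1/2122)*(-837839) + 342402) = -160513*(837839/744822 + 342402) = -160513*255029380283/744822 = -40935530917365179/744822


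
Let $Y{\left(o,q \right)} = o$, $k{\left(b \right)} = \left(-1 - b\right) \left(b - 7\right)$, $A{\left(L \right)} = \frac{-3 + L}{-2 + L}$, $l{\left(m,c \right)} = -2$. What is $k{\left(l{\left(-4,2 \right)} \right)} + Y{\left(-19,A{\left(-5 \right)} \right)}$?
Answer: $-28$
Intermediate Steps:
$A{\left(L \right)} = \frac{-3 + L}{-2 + L}$
$k{\left(b \right)} = \left(-1 - b\right) \left(-7 + b\right)$
$k{\left(l{\left(-4,2 \right)} \right)} + Y{\left(-19,A{\left(-5 \right)} \right)} = \left(7 - \left(-2\right)^{2} + 6 \left(-2\right)\right) - 19 = \left(7 - 4 - 12\right) - 19 = -9 - 19 = -28$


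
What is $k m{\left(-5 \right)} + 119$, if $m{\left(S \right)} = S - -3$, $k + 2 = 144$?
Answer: $-165$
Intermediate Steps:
$k = 142$ ($k = -2 + 144 = 142$)
$m{\left(S \right)} = 3 + S$ ($m{\left(S \right)} = S + 3 = 3 + S$)
$k m{\left(-5 \right)} + 119 = 142 \left(3 - 5\right) + 119 = 142 \left(-2\right) + 119 = -284 + 119 = -165$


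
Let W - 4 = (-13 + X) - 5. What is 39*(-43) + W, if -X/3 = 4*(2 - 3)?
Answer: -1679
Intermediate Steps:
X = 12 (X = -12*(2 - 3) = -12*(-1) = -3*(-4) = 12)
W = -2 (W = 4 + ((-13 + 12) - 5) = 4 + (-1 - 5) = 4 - 6 = -2)
39*(-43) + W = 39*(-43) - 2 = -1677 - 2 = -1679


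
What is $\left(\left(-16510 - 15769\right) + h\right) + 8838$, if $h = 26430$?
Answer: $2989$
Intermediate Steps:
$\left(\left(-16510 - 15769\right) + h\right) + 8838 = \left(\left(-16510 - 15769\right) + 26430\right) + 8838 = \left(-32279 + 26430\right) + 8838 = -5849 + 8838 = 2989$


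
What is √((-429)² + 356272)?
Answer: √540313 ≈ 735.06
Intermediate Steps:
√((-429)² + 356272) = √(184041 + 356272) = √540313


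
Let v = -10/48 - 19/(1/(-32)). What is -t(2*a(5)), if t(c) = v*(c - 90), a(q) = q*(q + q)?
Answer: -72935/12 ≈ -6077.9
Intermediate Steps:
a(q) = 2*q**2 (a(q) = q*(2*q) = 2*q**2)
v = 14587/24 (v = -10*1/48 - 19/(-1/32) = -5/24 - 19*(-32) = -5/24 + 608 = 14587/24 ≈ 607.79)
t(c) = -218805/4 + 14587*c/24 (t(c) = 14587*(c - 90)/24 = 14587*(-90 + c)/24 = -218805/4 + 14587*c/24)
-t(2*a(5)) = -(-218805/4 + 14587*(2*(2*5**2))/24) = -(-218805/4 + 14587*(2*(2*25))/24) = -(-218805/4 + 14587*(2*50)/24) = -(-218805/4 + (14587/24)*100) = -(-218805/4 + 364675/6) = -1*72935/12 = -72935/12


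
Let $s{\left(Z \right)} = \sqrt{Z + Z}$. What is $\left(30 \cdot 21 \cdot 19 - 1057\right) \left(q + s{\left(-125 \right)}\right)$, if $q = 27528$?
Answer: $300413064 + 54565 i \sqrt{10} \approx 3.0041 \cdot 10^{8} + 1.7255 \cdot 10^{5} i$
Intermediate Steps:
$s{\left(Z \right)} = \sqrt{2} \sqrt{Z}$ ($s{\left(Z \right)} = \sqrt{2 Z} = \sqrt{2} \sqrt{Z}$)
$\left(30 \cdot 21 \cdot 19 - 1057\right) \left(q + s{\left(-125 \right)}\right) = \left(30 \cdot 21 \cdot 19 - 1057\right) \left(27528 + \sqrt{2} \sqrt{-125}\right) = \left(630 \cdot 19 - 1057\right) \left(27528 + \sqrt{2} \cdot 5 i \sqrt{5}\right) = \left(11970 - 1057\right) \left(27528 + 5 i \sqrt{10}\right) = 10913 \left(27528 + 5 i \sqrt{10}\right) = 300413064 + 54565 i \sqrt{10}$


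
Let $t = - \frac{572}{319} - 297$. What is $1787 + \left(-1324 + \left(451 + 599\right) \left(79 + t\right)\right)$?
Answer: $- \frac{6679273}{29} \approx -2.3032 \cdot 10^{5}$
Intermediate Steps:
$t = - \frac{8665}{29}$ ($t = \left(-572\right) \frac{1}{319} - 297 = - \frac{52}{29} - 297 = - \frac{8665}{29} \approx -298.79$)
$1787 + \left(-1324 + \left(451 + 599\right) \left(79 + t\right)\right) = 1787 + \left(-1324 + \left(451 + 599\right) \left(79 - \frac{8665}{29}\right)\right) = 1787 + \left(-1324 + 1050 \left(- \frac{6374}{29}\right)\right) = 1787 - \frac{6731096}{29} = - \frac{6679273}{29}$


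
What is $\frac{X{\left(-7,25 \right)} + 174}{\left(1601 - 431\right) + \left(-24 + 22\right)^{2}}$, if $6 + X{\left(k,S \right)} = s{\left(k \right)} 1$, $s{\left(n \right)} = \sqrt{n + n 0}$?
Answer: $\frac{84}{587} + \frac{i \sqrt{7}}{1174} \approx 0.1431 + 0.0022536 i$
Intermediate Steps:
$s{\left(n \right)} = \sqrt{n}$ ($s{\left(n \right)} = \sqrt{n + 0} = \sqrt{n}$)
$X{\left(k,S \right)} = -6 + \sqrt{k}$ ($X{\left(k,S \right)} = -6 + \sqrt{k} 1 = -6 + \sqrt{k}$)
$\frac{X{\left(-7,25 \right)} + 174}{\left(1601 - 431\right) + \left(-24 + 22\right)^{2}} = \frac{\left(-6 + \sqrt{-7}\right) + 174}{\left(1601 - 431\right) + \left(-24 + 22\right)^{2}} = \frac{\left(-6 + i \sqrt{7}\right) + 174}{1170 + \left(-2\right)^{2}} = \frac{168 + i \sqrt{7}}{1170 + 4} = \frac{168 + i \sqrt{7}}{1174} = \left(168 + i \sqrt{7}\right) \frac{1}{1174} = \frac{84}{587} + \frac{i \sqrt{7}}{1174}$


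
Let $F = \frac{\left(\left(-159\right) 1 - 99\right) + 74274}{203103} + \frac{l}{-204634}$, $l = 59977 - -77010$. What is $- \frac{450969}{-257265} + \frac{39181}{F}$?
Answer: $- \frac{5172010631136037697}{40261275397605} \approx -1.2846 \cdot 10^{5}$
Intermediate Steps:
$l = 136987$ ($l = 59977 + 77010 = 136987$)
$F = - \frac{1408475613}{4617975478}$ ($F = \frac{\left(\left(-159\right) 1 - 99\right) + 74274}{203103} + \frac{136987}{-204634} = \left(\left(-159 - 99\right) + 74274\right) \frac{1}{203103} + 136987 \left(- \frac{1}{204634}\right) = \left(-258 + 74274\right) \frac{1}{203103} - \frac{136987}{204634} = 74016 \cdot \frac{1}{203103} - \frac{136987}{204634} = \frac{8224}{22567} - \frac{136987}{204634} = - \frac{1408475613}{4617975478} \approx -0.305$)
$- \frac{450969}{-257265} + \frac{39181}{F} = - \frac{450969}{-257265} + \frac{39181}{- \frac{1408475613}{4617975478}} = \left(-450969\right) \left(- \frac{1}{257265}\right) + 39181 \left(- \frac{4617975478}{1408475613}\right) = \frac{150323}{85755} - \frac{180936897203518}{1408475613} = - \frac{5172010631136037697}{40261275397605}$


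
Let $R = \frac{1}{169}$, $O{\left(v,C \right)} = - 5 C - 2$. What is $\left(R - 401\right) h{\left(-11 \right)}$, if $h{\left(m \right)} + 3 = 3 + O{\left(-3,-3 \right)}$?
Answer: $- \frac{67768}{13} \approx -5212.9$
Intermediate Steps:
$O{\left(v,C \right)} = -2 - 5 C$
$R = \frac{1}{169} \approx 0.0059172$
$h{\left(m \right)} = 13$ ($h{\left(m \right)} = -3 + \left(3 - -13\right) = -3 + \left(3 + \left(-2 + 15\right)\right) = -3 + \left(3 + 13\right) = -3 + 16 = 13$)
$\left(R - 401\right) h{\left(-11 \right)} = \left(\frac{1}{169} - 401\right) 13 = \left(- \frac{67768}{169}\right) 13 = - \frac{67768}{13}$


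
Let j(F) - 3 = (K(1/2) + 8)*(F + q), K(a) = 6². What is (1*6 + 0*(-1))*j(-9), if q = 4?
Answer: -1302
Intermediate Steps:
K(a) = 36
j(F) = 179 + 44*F (j(F) = 3 + (36 + 8)*(F + 4) = 3 + 44*(4 + F) = 3 + (176 + 44*F) = 179 + 44*F)
(1*6 + 0*(-1))*j(-9) = (1*6 + 0*(-1))*(179 + 44*(-9)) = (6 + 0)*(179 - 396) = 6*(-217) = -1302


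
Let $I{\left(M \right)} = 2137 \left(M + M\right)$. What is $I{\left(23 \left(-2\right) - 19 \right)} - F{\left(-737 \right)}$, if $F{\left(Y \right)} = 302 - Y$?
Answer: $-278849$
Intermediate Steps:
$I{\left(M \right)} = 4274 M$ ($I{\left(M \right)} = 2137 \cdot 2 M = 4274 M$)
$I{\left(23 \left(-2\right) - 19 \right)} - F{\left(-737 \right)} = 4274 \left(23 \left(-2\right) - 19\right) - \left(302 - -737\right) = 4274 \left(-46 - 19\right) - \left(302 + 737\right) = 4274 \left(-65\right) - 1039 = -277810 - 1039 = -278849$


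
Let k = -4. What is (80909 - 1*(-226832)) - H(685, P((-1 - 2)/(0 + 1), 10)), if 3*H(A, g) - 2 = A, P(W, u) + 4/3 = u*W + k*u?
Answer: 307512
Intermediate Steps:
P(W, u) = -4/3 - 4*u + W*u (P(W, u) = -4/3 + (u*W - 4*u) = -4/3 + (W*u - 4*u) = -4/3 + (-4*u + W*u) = -4/3 - 4*u + W*u)
H(A, g) = 2/3 + A/3
(80909 - 1*(-226832)) - H(685, P((-1 - 2)/(0 + 1), 10)) = (80909 - 1*(-226832)) - (2/3 + (1/3)*685) = (80909 + 226832) - (2/3 + 685/3) = 307741 - 1*229 = 307741 - 229 = 307512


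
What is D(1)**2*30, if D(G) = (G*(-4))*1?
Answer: 480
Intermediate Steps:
D(G) = -4*G (D(G) = -4*G*1 = -4*G)
D(1)**2*30 = (-4*1)**2*30 = (-4)**2*30 = 16*30 = 480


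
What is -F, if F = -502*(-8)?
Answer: -4016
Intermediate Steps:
F = 4016
-F = -1*4016 = -4016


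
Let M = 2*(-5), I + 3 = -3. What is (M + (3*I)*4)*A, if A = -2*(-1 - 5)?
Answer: -984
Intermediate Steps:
I = -6 (I = -3 - 3 = -6)
A = 12 (A = -2*(-6) = 12)
M = -10
(M + (3*I)*4)*A = (-10 + (3*(-6))*4)*12 = (-10 - 18*4)*12 = (-10 - 72)*12 = -82*12 = -984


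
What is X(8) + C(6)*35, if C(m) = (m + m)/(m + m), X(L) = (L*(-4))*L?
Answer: -221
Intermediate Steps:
X(L) = -4*L**2 (X(L) = (-4*L)*L = -4*L**2)
C(m) = 1 (C(m) = (2*m)/((2*m)) = (2*m)*(1/(2*m)) = 1)
X(8) + C(6)*35 = -4*8**2 + 1*35 = -4*64 + 35 = -256 + 35 = -221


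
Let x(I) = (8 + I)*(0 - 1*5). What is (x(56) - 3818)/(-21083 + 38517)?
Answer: -2069/8717 ≈ -0.23735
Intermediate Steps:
x(I) = -40 - 5*I (x(I) = (8 + I)*(0 - 5) = (8 + I)*(-5) = -40 - 5*I)
(x(56) - 3818)/(-21083 + 38517) = ((-40 - 5*56) - 3818)/(-21083 + 38517) = ((-40 - 280) - 3818)/17434 = (-320 - 3818)*(1/17434) = -4138*1/17434 = -2069/8717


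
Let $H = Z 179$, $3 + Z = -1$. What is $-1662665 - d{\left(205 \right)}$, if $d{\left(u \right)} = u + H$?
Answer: $-1662154$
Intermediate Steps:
$Z = -4$ ($Z = -3 - 1 = -4$)
$H = -716$ ($H = \left(-4\right) 179 = -716$)
$d{\left(u \right)} = -716 + u$ ($d{\left(u \right)} = u - 716 = -716 + u$)
$-1662665 - d{\left(205 \right)} = -1662665 - \left(-716 + 205\right) = -1662665 - -511 = -1662665 + 511 = -1662154$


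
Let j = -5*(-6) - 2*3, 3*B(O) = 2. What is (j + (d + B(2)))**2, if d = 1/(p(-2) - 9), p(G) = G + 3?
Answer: 346921/576 ≈ 602.29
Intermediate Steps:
B(O) = 2/3 (B(O) = (1/3)*2 = 2/3)
p(G) = 3 + G
d = -1/8 (d = 1/((3 - 2) - 9) = 1/(1 - 9) = 1/(-8) = -1/8 ≈ -0.12500)
j = 24 (j = 30 - 1*6 = 30 - 6 = 24)
(j + (d + B(2)))**2 = (24 + (-1/8 + 2/3))**2 = (24 + 13/24)**2 = (589/24)**2 = 346921/576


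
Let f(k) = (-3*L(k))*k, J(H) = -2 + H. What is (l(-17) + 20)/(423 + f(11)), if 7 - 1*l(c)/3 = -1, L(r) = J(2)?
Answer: 44/423 ≈ 0.10402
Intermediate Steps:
L(r) = 0 (L(r) = -2 + 2 = 0)
f(k) = 0 (f(k) = (-3*0)*k = 0*k = 0)
l(c) = 24 (l(c) = 21 - 3*(-1) = 21 + 3 = 24)
(l(-17) + 20)/(423 + f(11)) = (24 + 20)/(423 + 0) = 44/423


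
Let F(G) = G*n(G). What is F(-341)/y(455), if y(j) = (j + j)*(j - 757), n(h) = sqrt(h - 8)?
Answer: 341*I*sqrt(349)/274820 ≈ 0.02318*I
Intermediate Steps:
n(h) = sqrt(-8 + h)
F(G) = G*sqrt(-8 + G)
y(j) = 2*j*(-757 + j) (y(j) = (2*j)*(-757 + j) = 2*j*(-757 + j))
F(-341)/y(455) = (-341*sqrt(-8 - 341))/((2*455*(-757 + 455))) = (-341*I*sqrt(349))/((2*455*(-302))) = -341*I*sqrt(349)/(-274820) = -341*I*sqrt(349)*(-1/274820) = 341*I*sqrt(349)/274820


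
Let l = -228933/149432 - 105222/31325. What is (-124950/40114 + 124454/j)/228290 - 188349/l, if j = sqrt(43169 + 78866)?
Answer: 269128450462581900727915/6988751495417507758 + 62227*sqrt(122035)/13929685075 ≈ 38509.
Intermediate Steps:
l = -22894860129/4680957400 (l = -228933*1/149432 - 105222*1/31325 = -228933/149432 - 105222/31325 = -22894860129/4680957400 ≈ -4.8911)
j = sqrt(122035) ≈ 349.33
(-124950/40114 + 124454/j)/228290 - 188349/l = (-124950/40114 + 124454/(sqrt(122035)))/228290 - 188349/(-22894860129/4680957400) = (-124950*1/40114 + 124454*(sqrt(122035)/122035))*(1/228290) - 188349*(-4680957400/22894860129) = (-62475/20057 + 124454*sqrt(122035)/122035)*(1/228290) + 293884548444200/7631620043 = (-12495/915762506 + 62227*sqrt(122035)/13929685075) + 293884548444200/7631620043 = 269128450462581900727915/6988751495417507758 + 62227*sqrt(122035)/13929685075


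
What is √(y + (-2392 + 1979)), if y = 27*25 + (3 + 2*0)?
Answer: √265 ≈ 16.279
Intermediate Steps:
y = 678 (y = 675 + (3 + 0) = 675 + 3 = 678)
√(y + (-2392 + 1979)) = √(678 + (-2392 + 1979)) = √(678 - 413) = √265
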